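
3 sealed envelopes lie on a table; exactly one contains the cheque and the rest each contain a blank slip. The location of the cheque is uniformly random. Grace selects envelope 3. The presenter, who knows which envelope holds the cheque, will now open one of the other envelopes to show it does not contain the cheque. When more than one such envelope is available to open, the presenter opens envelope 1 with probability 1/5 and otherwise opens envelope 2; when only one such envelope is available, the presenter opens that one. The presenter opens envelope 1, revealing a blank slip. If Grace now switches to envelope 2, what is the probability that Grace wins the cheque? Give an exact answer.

Apply Bayes' rule, conditioning on where the cheque actually is.
If it is in envelope 1 (prior 1/3): the presenter opened envelope 1, so this case is ruled out; weight (1/3)·0 = 0.
If it is in envelope 2 (prior 1/3): only envelope 1 is available, probability 1; weight (1/3)·1 = 1/3.
If it is in envelope 3 (prior 1/3): envelope 1 is available, opened with probability 1/5; weight (1/3)·(1/5) = 1/15.
The weights sum to 2/5.
So P(the cheque in envelope 2 | the presenter opened envelope 1) = (1/3) / (2/5) = 5/6.

5/6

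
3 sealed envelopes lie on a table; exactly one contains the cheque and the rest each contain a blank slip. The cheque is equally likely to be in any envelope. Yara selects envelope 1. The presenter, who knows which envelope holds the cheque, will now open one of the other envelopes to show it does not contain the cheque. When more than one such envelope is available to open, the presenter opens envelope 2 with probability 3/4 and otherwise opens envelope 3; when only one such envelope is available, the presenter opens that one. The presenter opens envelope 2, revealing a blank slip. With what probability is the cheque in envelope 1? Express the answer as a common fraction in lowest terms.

Condition on the true location of the cheque.
If it is in envelope 1 (prior 1/3): envelope 2 is available, opened with probability 3/4; weight (1/3)·(3/4) = 1/4.
If it is in envelope 2 (prior 1/3): the presenter opened envelope 2, so this case is ruled out; weight (1/3)·0 = 0.
If it is in envelope 3 (prior 1/3): only envelope 2 is available, probability 1; weight (1/3)·1 = 1/3.
The weights sum to 7/12.
So P(the cheque in envelope 1 | the presenter opened envelope 2) = (1/4) / (7/12) = 3/7.

3/7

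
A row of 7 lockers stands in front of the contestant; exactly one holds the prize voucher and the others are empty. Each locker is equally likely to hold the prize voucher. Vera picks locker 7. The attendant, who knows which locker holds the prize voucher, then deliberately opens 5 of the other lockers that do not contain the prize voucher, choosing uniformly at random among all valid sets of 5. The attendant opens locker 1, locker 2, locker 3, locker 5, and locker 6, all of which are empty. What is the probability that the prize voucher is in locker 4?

Consider each possible location of the prize voucher in turn.
If it is in any of lockers 1, 2, 3, 5, and 6 (prior 1/7 each): that locker was opened and seen not to hold the prize — ruled out; weight (1/7)·0 = 0 each.
If it is in locker 4 (prior 1/7): the attendant has no choice, probability 1; weight (1/7)·1 = 1/7.
If it is in locker 7 (prior 1/7): the attendant has 6 equally likely choices, so probability 1/6; weight (1/7)·(1/6) = 1/42.
The weights sum to 1/6.
So P(the prize voucher in locker 4 | the attendant opened locker 1, locker 2, locker 3, locker 5, and locker 6) = (1/7) / (1/6) = 6/7.

6/7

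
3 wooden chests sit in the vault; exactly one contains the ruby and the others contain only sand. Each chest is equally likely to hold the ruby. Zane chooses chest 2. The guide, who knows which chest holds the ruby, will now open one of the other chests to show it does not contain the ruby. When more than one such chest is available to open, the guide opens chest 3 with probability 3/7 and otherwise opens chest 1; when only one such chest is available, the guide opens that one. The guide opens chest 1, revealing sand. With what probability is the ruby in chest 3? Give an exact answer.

Apply Bayes' rule, conditioning on where the ruby actually is.
If it is in chest 1 (prior 1/3): the guide opened chest 1, so this case is ruled out; weight (1/3)·0 = 0.
If it is in chest 2 (prior 1/3): chest 3 is available but not opened, probability 4/7; weight (1/3)·(4/7) = 4/21.
If it is in chest 3 (prior 1/3): only chest 1 is available, probability 1; weight (1/3)·1 = 1/3.
The weights sum to 11/21.
So P(the ruby in chest 3 | the guide opened chest 1) = (1/3) / (11/21) = 7/11.

7/11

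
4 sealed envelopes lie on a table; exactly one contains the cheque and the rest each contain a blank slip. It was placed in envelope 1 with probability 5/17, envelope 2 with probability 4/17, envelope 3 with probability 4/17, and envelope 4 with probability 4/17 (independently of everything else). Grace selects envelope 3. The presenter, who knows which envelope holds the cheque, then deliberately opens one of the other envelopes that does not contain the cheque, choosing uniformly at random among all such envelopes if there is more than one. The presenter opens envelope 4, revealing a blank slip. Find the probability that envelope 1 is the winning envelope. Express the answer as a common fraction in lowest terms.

Apply Bayes' rule, conditioning on where the cheque actually is.
If it is in envelope 1 (prior 5/17): the presenter has 2 equally likely choices, so probability 1/2; weight (5/17)·(1/2) = 5/34.
If it is in envelope 2 (prior 4/17): the presenter has 2 equally likely choices, so probability 1/2; weight (4/17)·(1/2) = 2/17.
If it is in envelope 3 (prior 4/17): the presenter has 3 equally likely choices, so probability 1/3; weight (4/17)·(1/3) = 4/51.
If it is in envelope 4 (prior 4/17): the presenter opened envelope 4, so this case is ruled out; weight (4/17)·0 = 0.
The weights sum to 35/102.
So P(the cheque in envelope 1 | the presenter opened envelope 4) = (5/34) / (35/102) = 3/7.

3/7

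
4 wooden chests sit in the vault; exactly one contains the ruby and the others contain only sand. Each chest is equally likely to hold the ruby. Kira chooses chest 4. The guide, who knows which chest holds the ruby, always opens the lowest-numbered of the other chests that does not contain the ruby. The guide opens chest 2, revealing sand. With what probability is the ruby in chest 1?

Apply Bayes' rule, conditioning on where the ruby actually is.
If it is in chest 1 (prior 1/4): chest 2 is the lowest-numbered option available, probability 1; weight (1/4)·1 = 1/4.
If it is in chest 2 (prior 1/4): the guide opened chest 2, so this case is ruled out; weight (1/4)·0 = 0.
If it is in either of chests 3 and 4 (prior 1/4 each): the guide would have opened chest 1 instead, probability 0; weight (1/4)·0 = 0 each.
The weights sum to 1/4.
So P(the ruby in chest 1 | the guide opened chest 2) = (1/4) / (1/4) = 1.

1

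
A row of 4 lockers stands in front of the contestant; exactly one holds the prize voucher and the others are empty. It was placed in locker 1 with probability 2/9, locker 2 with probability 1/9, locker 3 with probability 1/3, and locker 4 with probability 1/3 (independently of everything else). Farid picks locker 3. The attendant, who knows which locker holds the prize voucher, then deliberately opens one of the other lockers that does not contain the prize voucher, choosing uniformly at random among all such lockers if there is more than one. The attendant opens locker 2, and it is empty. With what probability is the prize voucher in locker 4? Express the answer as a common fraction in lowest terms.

3/7

Condition on the true location of the prize voucher.
If it is in locker 1 (prior 2/9): the attendant has 2 equally likely choices, so probability 1/2; weight (2/9)·(1/2) = 1/9.
If it is in locker 2 (prior 1/9): the attendant opened locker 2, so this case is ruled out; weight (1/9)·0 = 0.
If it is in locker 3 (prior 1/3): the attendant has 3 equally likely choices, so probability 1/3; weight (1/3)·(1/3) = 1/9.
If it is in locker 4 (prior 1/3): the attendant has 2 equally likely choices, so probability 1/2; weight (1/3)·(1/2) = 1/6.
The weights sum to 7/18.
So P(the prize voucher in locker 4 | the attendant opened locker 2) = (1/6) / (7/18) = 3/7.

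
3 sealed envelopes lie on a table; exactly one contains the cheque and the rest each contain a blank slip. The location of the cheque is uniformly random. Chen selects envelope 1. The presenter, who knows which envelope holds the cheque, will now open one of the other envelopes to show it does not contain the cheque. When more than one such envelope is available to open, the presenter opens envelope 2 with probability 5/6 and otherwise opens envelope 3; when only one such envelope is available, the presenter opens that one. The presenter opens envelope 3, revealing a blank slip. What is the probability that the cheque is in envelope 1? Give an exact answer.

Apply Bayes' rule, conditioning on where the cheque actually is.
If it is in envelope 1 (prior 1/3): envelope 2 is available but not opened, probability 1/6; weight (1/3)·(1/6) = 1/18.
If it is in envelope 2 (prior 1/3): only envelope 3 is available, probability 1; weight (1/3)·1 = 1/3.
If it is in envelope 3 (prior 1/3): the presenter opened envelope 3, so this case is ruled out; weight (1/3)·0 = 0.
The weights sum to 7/18.
So P(the cheque in envelope 1 | the presenter opened envelope 3) = (1/18) / (7/18) = 1/7.

1/7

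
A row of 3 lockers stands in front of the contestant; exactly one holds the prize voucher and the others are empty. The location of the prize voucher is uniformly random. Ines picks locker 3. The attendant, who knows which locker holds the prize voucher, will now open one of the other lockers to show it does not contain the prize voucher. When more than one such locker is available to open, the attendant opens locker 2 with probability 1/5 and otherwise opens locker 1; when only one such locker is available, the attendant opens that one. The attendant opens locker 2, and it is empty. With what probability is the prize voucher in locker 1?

Condition on the true location of the prize voucher.
If it is in locker 1 (prior 1/3): only locker 2 is available, probability 1; weight (1/3)·1 = 1/3.
If it is in locker 2 (prior 1/3): the attendant opened locker 2, so this case is ruled out; weight (1/3)·0 = 0.
If it is in locker 3 (prior 1/3): locker 2 is available, opened with probability 1/5; weight (1/3)·(1/5) = 1/15.
The weights sum to 2/5.
So P(the prize voucher in locker 1 | the attendant opened locker 2) = (1/3) / (2/5) = 5/6.

5/6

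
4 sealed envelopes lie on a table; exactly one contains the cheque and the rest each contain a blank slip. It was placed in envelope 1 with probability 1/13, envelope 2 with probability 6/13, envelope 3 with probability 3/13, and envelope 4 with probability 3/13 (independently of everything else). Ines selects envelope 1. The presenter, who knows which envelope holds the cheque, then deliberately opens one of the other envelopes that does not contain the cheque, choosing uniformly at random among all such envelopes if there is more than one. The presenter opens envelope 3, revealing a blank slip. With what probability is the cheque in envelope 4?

Consider each possible location of the cheque in turn.
If it is in envelope 1 (prior 1/13): the presenter has 3 equally likely choices, so probability 1/3; weight (1/13)·(1/3) = 1/39.
If it is in envelope 2 (prior 6/13): the presenter has 2 equally likely choices, so probability 1/2; weight (6/13)·(1/2) = 3/13.
If it is in envelope 3 (prior 3/13): the presenter opened envelope 3, so this case is ruled out; weight (3/13)·0 = 0.
If it is in envelope 4 (prior 3/13): the presenter has 2 equally likely choices, so probability 1/2; weight (3/13)·(1/2) = 3/26.
The weights sum to 29/78.
So P(the cheque in envelope 4 | the presenter opened envelope 3) = (3/26) / (29/78) = 9/29.

9/29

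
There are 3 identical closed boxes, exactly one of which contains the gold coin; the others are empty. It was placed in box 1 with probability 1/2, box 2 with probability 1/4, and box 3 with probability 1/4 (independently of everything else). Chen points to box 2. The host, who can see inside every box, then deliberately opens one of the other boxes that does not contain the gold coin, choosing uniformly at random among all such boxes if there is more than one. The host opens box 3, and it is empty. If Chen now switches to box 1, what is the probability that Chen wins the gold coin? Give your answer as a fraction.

Consider each possible location of the gold coin in turn.
If it is in box 1 (prior 1/2): the host has no choice, probability 1; weight (1/2)·1 = 1/2.
If it is in box 2 (prior 1/4): the host has 2 equally likely choices, so probability 1/2; weight (1/4)·(1/2) = 1/8.
If it is in box 3 (prior 1/4): the host opened box 3, so this case is ruled out; weight (1/4)·0 = 0.
The weights sum to 5/8.
So P(the gold coin in box 1 | the host opened box 3) = (1/2) / (5/8) = 4/5.

4/5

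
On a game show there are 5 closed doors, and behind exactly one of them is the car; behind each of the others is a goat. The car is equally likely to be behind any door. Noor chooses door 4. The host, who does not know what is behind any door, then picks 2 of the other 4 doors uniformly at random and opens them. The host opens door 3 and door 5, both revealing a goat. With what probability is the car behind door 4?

1/3

Because the host chose which doors to open without knowing where the car is, the choice is independent of the prize location. Learning that none of the 2 opened doors holds the car simply rules out those 2 locations and leaves the remaining 3 doors still equally likely by symmetry.
So P(the car behind door 4) = 1/3.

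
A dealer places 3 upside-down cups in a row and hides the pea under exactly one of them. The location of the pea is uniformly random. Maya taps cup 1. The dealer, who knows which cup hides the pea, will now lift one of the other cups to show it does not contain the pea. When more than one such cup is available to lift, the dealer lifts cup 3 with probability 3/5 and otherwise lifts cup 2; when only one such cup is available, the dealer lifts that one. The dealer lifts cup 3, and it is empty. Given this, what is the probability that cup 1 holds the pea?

Condition on the true location of the pea.
If it is under cup 1 (prior 1/3): cup 3 is available, opened with probability 3/5; weight (1/3)·(3/5) = 1/5.
If it is under cup 2 (prior 1/3): only cup 3 is available, probability 1; weight (1/3)·1 = 1/3.
If it is under cup 3 (prior 1/3): the dealer opened cup 3, so this case is ruled out; weight (1/3)·0 = 0.
The weights sum to 8/15.
So P(the pea under cup 1 | the dealer opened cup 3) = (1/5) / (8/15) = 3/8.

3/8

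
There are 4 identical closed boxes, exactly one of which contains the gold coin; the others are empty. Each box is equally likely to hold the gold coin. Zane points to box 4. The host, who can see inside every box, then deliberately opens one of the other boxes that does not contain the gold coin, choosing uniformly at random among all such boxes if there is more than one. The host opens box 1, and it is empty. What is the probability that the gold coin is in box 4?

1/4

Consider each possible location of the gold coin in turn.
If it is in box 1 (prior 1/4): the host opened box 1, so this case is ruled out; weight (1/4)·0 = 0.
If it is in either of boxes 2 and 3 (prior 1/4 each): the host has 2 equally likely choices, so probability 1/2; weight (1/4)·(1/2) = 1/8 each.
If it is in box 4 (prior 1/4): the host has 3 equally likely choices, so probability 1/3; weight (1/4)·(1/3) = 1/12.
The weights sum to 1/3.
So P(the gold coin in box 4 | the host opened box 1) = (1/12) / (1/3) = 1/4.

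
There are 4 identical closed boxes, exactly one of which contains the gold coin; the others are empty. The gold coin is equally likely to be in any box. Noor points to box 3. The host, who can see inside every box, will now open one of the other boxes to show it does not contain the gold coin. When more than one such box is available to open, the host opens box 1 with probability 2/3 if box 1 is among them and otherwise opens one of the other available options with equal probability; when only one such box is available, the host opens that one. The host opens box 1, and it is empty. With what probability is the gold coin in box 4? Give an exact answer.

1/3

Condition on the true location of the gold coin.
If it is in box 1 (prior 1/4): the host opened box 1, so this case is ruled out; weight (1/4)·0 = 0.
If it is in any of boxes 2, 3, and 4 (prior 1/4 each): box 1 is available, opened with probability 2/3; weight (1/4)·(2/3) = 1/6 each.
The weights sum to 1/2.
So P(the gold coin in box 4 | the host opened box 1) = (1/6) / (1/2) = 1/3.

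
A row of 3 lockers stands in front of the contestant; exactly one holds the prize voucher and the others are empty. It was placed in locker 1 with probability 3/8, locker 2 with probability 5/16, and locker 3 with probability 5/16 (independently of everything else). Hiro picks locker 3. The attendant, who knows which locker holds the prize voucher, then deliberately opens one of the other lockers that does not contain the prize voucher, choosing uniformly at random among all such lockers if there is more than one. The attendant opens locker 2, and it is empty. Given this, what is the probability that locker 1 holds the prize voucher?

Condition on the true location of the prize voucher.
If it is in locker 1 (prior 3/8): the attendant has no choice, probability 1; weight (3/8)·1 = 3/8.
If it is in locker 2 (prior 5/16): the attendant opened locker 2, so this case is ruled out; weight (5/16)·0 = 0.
If it is in locker 3 (prior 5/16): the attendant has 2 equally likely choices, so probability 1/2; weight (5/16)·(1/2) = 5/32.
The weights sum to 17/32.
So P(the prize voucher in locker 1 | the attendant opened locker 2) = (3/8) / (17/32) = 12/17.

12/17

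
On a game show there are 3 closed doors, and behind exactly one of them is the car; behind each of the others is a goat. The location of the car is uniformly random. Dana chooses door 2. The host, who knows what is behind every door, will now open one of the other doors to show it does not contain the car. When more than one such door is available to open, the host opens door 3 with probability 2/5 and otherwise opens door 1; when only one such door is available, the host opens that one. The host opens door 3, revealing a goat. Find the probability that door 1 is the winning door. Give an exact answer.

Condition on the true location of the car.
If it is behind door 1 (prior 1/3): only door 3 is available, probability 1; weight (1/3)·1 = 1/3.
If it is behind door 2 (prior 1/3): door 3 is available, opened with probability 2/5; weight (1/3)·(2/5) = 2/15.
If it is behind door 3 (prior 1/3): the host opened door 3, so this case is ruled out; weight (1/3)·0 = 0.
The weights sum to 7/15.
So P(the car behind door 1 | the host opened door 3) = (1/3) / (7/15) = 5/7.

5/7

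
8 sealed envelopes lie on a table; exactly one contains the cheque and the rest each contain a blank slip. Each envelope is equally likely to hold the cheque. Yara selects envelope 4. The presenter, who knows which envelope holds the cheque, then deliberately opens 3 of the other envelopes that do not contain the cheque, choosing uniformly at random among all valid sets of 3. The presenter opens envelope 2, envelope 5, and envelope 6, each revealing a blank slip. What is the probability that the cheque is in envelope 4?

Apply Bayes' rule, conditioning on where the cheque actually is.
If it is in any of envelopes 1, 3, 7, and 8 (prior 1/8 each): the presenter has 20 equally likely choices, so probability 1/20; weight (1/8)·(1/20) = 1/160 each.
If it is in any of envelopes 2, 5, and 6 (prior 1/8 each): that envelope was opened and seen not to hold the prize — ruled out; weight (1/8)·0 = 0 each.
If it is in envelope 4 (prior 1/8): the presenter has 35 equally likely choices, so probability 1/35; weight (1/8)·(1/35) = 1/280.
The weights sum to 1/35.
So P(the cheque in envelope 4 | the presenter opened envelope 2, envelope 5, and envelope 6) = (1/280) / (1/35) = 1/8.

1/8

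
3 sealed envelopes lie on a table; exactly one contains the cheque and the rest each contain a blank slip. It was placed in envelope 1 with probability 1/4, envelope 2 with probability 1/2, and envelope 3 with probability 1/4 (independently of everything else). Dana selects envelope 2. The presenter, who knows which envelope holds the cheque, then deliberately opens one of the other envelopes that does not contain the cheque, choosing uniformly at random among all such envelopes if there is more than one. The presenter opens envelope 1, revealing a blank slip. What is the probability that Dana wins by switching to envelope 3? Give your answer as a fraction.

Consider each possible location of the cheque in turn.
If it is in envelope 1 (prior 1/4): the presenter opened envelope 1, so this case is ruled out; weight (1/4)·0 = 0.
If it is in envelope 2 (prior 1/2): the presenter has 2 equally likely choices, so probability 1/2; weight (1/2)·(1/2) = 1/4.
If it is in envelope 3 (prior 1/4): the presenter has no choice, probability 1; weight (1/4)·1 = 1/4.
The weights sum to 1/2.
So P(the cheque in envelope 3 | the presenter opened envelope 1) = (1/4) / (1/2) = 1/2.

1/2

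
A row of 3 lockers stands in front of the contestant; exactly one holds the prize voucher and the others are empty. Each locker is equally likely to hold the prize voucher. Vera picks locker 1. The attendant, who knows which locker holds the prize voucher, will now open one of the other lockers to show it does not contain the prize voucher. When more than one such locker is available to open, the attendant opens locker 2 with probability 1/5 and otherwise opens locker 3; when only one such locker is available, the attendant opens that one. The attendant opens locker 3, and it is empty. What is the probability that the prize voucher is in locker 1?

4/9

Condition on the true location of the prize voucher.
If it is in locker 1 (prior 1/3): locker 2 is available but not opened, probability 4/5; weight (1/3)·(4/5) = 4/15.
If it is in locker 2 (prior 1/3): only locker 3 is available, probability 1; weight (1/3)·1 = 1/3.
If it is in locker 3 (prior 1/3): the attendant opened locker 3, so this case is ruled out; weight (1/3)·0 = 0.
The weights sum to 3/5.
So P(the prize voucher in locker 1 | the attendant opened locker 3) = (4/15) / (3/5) = 4/9.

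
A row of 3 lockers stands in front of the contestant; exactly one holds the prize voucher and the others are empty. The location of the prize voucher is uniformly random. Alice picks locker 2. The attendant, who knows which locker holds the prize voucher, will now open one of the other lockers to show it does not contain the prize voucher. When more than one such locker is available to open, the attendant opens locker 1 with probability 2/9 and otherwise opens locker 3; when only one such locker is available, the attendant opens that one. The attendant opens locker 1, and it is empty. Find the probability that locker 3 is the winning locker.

9/11

Condition on the true location of the prize voucher.
If it is in locker 1 (prior 1/3): the attendant opened locker 1, so this case is ruled out; weight (1/3)·0 = 0.
If it is in locker 2 (prior 1/3): locker 1 is available, opened with probability 2/9; weight (1/3)·(2/9) = 2/27.
If it is in locker 3 (prior 1/3): only locker 1 is available, probability 1; weight (1/3)·1 = 1/3.
The weights sum to 11/27.
So P(the prize voucher in locker 3 | the attendant opened locker 1) = (1/3) / (11/27) = 9/11.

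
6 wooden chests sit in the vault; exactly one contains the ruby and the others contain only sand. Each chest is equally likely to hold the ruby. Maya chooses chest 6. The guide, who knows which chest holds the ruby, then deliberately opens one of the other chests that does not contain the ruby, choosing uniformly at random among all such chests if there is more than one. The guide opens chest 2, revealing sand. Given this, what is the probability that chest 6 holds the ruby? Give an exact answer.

Consider each possible location of the ruby in turn.
If it is in any of chests 1, 3, 4, and 5 (prior 1/6 each): the guide has 4 equally likely choices, so probability 1/4; weight (1/6)·(1/4) = 1/24 each.
If it is in chest 2 (prior 1/6): the guide opened chest 2, so this case is ruled out; weight (1/6)·0 = 0.
If it is in chest 6 (prior 1/6): the guide has 5 equally likely choices, so probability 1/5; weight (1/6)·(1/5) = 1/30.
The weights sum to 1/5.
So P(the ruby in chest 6 | the guide opened chest 2) = (1/30) / (1/5) = 1/6.

1/6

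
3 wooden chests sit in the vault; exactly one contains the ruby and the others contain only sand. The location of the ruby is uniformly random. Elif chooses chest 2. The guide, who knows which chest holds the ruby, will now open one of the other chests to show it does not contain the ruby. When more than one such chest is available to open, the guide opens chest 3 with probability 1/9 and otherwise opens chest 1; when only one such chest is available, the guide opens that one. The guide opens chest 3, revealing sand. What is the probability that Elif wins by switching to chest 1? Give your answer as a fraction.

Condition on the true location of the ruby.
If it is in chest 1 (prior 1/3): only chest 3 is available, probability 1; weight (1/3)·1 = 1/3.
If it is in chest 2 (prior 1/3): chest 3 is available, opened with probability 1/9; weight (1/3)·(1/9) = 1/27.
If it is in chest 3 (prior 1/3): the guide opened chest 3, so this case is ruled out; weight (1/3)·0 = 0.
The weights sum to 10/27.
So P(the ruby in chest 1 | the guide opened chest 3) = (1/3) / (10/27) = 9/10.

9/10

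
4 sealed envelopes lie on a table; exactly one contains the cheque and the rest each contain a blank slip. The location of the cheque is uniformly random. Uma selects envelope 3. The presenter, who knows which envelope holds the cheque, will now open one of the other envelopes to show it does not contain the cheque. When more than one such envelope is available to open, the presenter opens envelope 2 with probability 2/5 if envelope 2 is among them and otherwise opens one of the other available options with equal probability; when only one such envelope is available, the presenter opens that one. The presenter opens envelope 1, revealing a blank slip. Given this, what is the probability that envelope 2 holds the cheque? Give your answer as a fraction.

Apply Bayes' rule, conditioning on where the cheque actually is.
If it is in envelope 1 (prior 1/4): the presenter opened envelope 1, so this case is ruled out; weight (1/4)·0 = 0.
If it is in envelope 2 (prior 1/4): envelope 2 holds the prize so is unavailable; the presenter chooses uniformly among the 2 others, probability 1/2; weight (1/4)·(1/2) = 1/8.
If it is in envelope 3 (prior 1/4): envelope 2 is available but not opened; envelope 1 gets probability (1 − 2/5)/2 = 3/10; weight (1/4)·(3/10) = 3/40.
If it is in envelope 4 (prior 1/4): envelope 2 is available but not opened, probability 3/5; weight (1/4)·(3/5) = 3/20.
The weights sum to 7/20.
So P(the cheque in envelope 2 | the presenter opened envelope 1) = (1/8) / (7/20) = 5/14.

5/14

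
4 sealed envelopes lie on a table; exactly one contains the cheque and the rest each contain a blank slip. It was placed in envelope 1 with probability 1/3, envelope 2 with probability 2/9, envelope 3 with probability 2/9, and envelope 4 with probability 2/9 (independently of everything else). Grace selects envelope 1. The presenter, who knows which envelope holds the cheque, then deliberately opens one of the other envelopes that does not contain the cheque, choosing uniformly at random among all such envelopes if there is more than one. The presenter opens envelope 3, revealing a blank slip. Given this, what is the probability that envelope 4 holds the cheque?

Apply Bayes' rule, conditioning on where the cheque actually is.
If it is in envelope 1 (prior 1/3): the presenter has 3 equally likely choices, so probability 1/3; weight (1/3)·(1/3) = 1/9.
If it is in either of envelopes 2 and 4 (prior 2/9 each): the presenter has 2 equally likely choices, so probability 1/2; weight (2/9)·(1/2) = 1/9 each.
If it is in envelope 3 (prior 2/9): the presenter opened envelope 3, so this case is ruled out; weight (2/9)·0 = 0.
The weights sum to 1/3.
So P(the cheque in envelope 4 | the presenter opened envelope 3) = (1/9) / (1/3) = 1/3.

1/3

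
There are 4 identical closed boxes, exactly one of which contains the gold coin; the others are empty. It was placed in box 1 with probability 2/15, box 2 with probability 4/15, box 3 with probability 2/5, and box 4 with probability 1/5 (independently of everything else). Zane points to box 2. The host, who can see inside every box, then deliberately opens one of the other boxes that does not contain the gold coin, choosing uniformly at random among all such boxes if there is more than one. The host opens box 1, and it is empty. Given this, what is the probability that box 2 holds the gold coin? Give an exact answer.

Apply Bayes' rule, conditioning on where the gold coin actually is.
If it is in box 1 (prior 2/15): the host opened box 1, so this case is ruled out; weight (2/15)·0 = 0.
If it is in box 2 (prior 4/15): the host has 3 equally likely choices, so probability 1/3; weight (4/15)·(1/3) = 4/45.
If it is in box 3 (prior 2/5): the host has 2 equally likely choices, so probability 1/2; weight (2/5)·(1/2) = 1/5.
If it is in box 4 (prior 1/5): the host has 2 equally likely choices, so probability 1/2; weight (1/5)·(1/2) = 1/10.
The weights sum to 7/18.
So P(the gold coin in box 2 | the host opened box 1) = (4/45) / (7/18) = 8/35.

8/35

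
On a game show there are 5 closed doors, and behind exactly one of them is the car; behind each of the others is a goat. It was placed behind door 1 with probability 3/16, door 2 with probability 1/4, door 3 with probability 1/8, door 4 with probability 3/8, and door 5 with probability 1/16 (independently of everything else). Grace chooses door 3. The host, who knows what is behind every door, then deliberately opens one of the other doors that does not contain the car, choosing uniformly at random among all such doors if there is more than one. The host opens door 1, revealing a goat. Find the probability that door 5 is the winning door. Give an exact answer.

Consider each possible location of the car in turn.
If it is behind door 1 (prior 3/16): the host opened door 1, so this case is ruled out; weight (3/16)·0 = 0.
If it is behind door 2 (prior 1/4): the host has 3 equally likely choices, so probability 1/3; weight (1/4)·(1/3) = 1/12.
If it is behind door 3 (prior 1/8): the host has 4 equally likely choices, so probability 1/4; weight (1/8)·(1/4) = 1/32.
If it is behind door 4 (prior 3/8): the host has 3 equally likely choices, so probability 1/3; weight (3/8)·(1/3) = 1/8.
If it is behind door 5 (prior 1/16): the host has 3 equally likely choices, so probability 1/3; weight (1/16)·(1/3) = 1/48.
The weights sum to 25/96.
So P(the car behind door 5 | the host opened door 1) = (1/48) / (25/96) = 2/25.

2/25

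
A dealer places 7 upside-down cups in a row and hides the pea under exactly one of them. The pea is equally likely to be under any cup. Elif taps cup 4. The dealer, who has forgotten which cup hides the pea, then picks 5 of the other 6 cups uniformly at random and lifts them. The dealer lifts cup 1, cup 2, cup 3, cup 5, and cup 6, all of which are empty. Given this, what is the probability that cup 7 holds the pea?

Condition on the true location of the pea.
If it is under any of cups 1, 2, 3, 5, and 6 (prior 1/7 each): that cup was opened and seen not to hold the prize — ruled out; weight (1/7)·0 = 0 each.
If it is under either of cups 4 and 7 (prior 1/7 each): the dealer picks exactly this set with probability 1/6 regardless, and none is the prize; weight (1/7)·(1/6) = 1/42 each.
The weights sum to 1/21.
So P(the pea under cup 7 | the dealer opened cup 1, cup 2, cup 3, cup 5, and cup 6) = (1/42) / (1/21) = 1/2.

1/2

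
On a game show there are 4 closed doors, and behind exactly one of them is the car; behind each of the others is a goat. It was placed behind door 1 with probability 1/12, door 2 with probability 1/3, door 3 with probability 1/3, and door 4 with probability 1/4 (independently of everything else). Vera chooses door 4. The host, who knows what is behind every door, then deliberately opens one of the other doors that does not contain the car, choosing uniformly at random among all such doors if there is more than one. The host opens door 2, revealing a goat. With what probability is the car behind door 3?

Consider each possible location of the car in turn.
If it is behind door 1 (prior 1/12): the host has 2 equally likely choices, so probability 1/2; weight (1/12)·(1/2) = 1/24.
If it is behind door 2 (prior 1/3): the host opened door 2, so this case is ruled out; weight (1/3)·0 = 0.
If it is behind door 3 (prior 1/3): the host has 2 equally likely choices, so probability 1/2; weight (1/3)·(1/2) = 1/6.
If it is behind door 4 (prior 1/4): the host has 3 equally likely choices, so probability 1/3; weight (1/4)·(1/3) = 1/12.
The weights sum to 7/24.
So P(the car behind door 3 | the host opened door 2) = (1/6) / (7/24) = 4/7.

4/7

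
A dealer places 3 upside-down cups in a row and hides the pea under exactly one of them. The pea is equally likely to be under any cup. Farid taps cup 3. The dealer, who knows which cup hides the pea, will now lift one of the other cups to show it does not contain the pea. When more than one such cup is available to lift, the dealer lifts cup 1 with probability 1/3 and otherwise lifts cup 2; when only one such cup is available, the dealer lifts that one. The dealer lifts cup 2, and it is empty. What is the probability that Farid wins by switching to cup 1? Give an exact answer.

Apply Bayes' rule, conditioning on where the pea actually is.
If it is under cup 1 (prior 1/3): only cup 2 is available, probability 1; weight (1/3)·1 = 1/3.
If it is under cup 2 (prior 1/3): the dealer opened cup 2, so this case is ruled out; weight (1/3)·0 = 0.
If it is under cup 3 (prior 1/3): cup 1 is available but not opened, probability 2/3; weight (1/3)·(2/3) = 2/9.
The weights sum to 5/9.
So P(the pea under cup 1 | the dealer opened cup 2) = (1/3) / (5/9) = 3/5.

3/5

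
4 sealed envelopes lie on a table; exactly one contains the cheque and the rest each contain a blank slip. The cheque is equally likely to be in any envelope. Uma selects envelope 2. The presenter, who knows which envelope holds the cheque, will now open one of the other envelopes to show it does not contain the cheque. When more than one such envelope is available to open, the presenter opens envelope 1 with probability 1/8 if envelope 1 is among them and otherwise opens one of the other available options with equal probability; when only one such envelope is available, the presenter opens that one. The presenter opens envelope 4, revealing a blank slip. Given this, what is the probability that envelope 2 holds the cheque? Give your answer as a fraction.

7/29

Apply Bayes' rule, conditioning on where the cheque actually is.
If it is in envelope 1 (prior 1/4): envelope 1 holds the prize so is unavailable; the presenter chooses uniformly among the 2 others, probability 1/2; weight (1/4)·(1/2) = 1/8.
If it is in envelope 2 (prior 1/4): envelope 1 is available but not opened; envelope 4 gets probability (1 − 1/8)/2 = 7/16; weight (1/4)·(7/16) = 7/64.
If it is in envelope 3 (prior 1/4): envelope 1 is available but not opened, probability 7/8; weight (1/4)·(7/8) = 7/32.
If it is in envelope 4 (prior 1/4): the presenter opened envelope 4, so this case is ruled out; weight (1/4)·0 = 0.
The weights sum to 29/64.
So P(the cheque in envelope 2 | the presenter opened envelope 4) = (7/64) / (29/64) = 7/29.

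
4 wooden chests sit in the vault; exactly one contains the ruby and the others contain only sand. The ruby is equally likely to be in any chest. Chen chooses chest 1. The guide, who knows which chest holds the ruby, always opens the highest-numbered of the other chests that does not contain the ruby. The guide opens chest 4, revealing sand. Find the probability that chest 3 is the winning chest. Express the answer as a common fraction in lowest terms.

1/3

Apply Bayes' rule, conditioning on where the ruby actually is.
If it is in any of chests 1, 2, and 3 (prior 1/4 each): chest 4 is the highest-numbered option available, probability 1; weight (1/4)·1 = 1/4 each.
If it is in chest 4 (prior 1/4): the guide opened chest 4, so this case is ruled out; weight (1/4)·0 = 0.
The weights sum to 3/4.
So P(the ruby in chest 3 | the guide opened chest 4) = (1/4) / (3/4) = 1/3.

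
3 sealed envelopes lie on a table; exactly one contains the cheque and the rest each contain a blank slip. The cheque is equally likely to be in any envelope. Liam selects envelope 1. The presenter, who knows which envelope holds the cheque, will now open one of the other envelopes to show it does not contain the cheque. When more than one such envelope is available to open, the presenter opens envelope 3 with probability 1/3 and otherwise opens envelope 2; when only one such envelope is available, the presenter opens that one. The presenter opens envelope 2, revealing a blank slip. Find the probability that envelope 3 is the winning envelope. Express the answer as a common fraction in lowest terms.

Consider each possible location of the cheque in turn.
If it is in envelope 1 (prior 1/3): envelope 3 is available but not opened, probability 2/3; weight (1/3)·(2/3) = 2/9.
If it is in envelope 2 (prior 1/3): the presenter opened envelope 2, so this case is ruled out; weight (1/3)·0 = 0.
If it is in envelope 3 (prior 1/3): only envelope 2 is available, probability 1; weight (1/3)·1 = 1/3.
The weights sum to 5/9.
So P(the cheque in envelope 3 | the presenter opened envelope 2) = (1/3) / (5/9) = 3/5.

3/5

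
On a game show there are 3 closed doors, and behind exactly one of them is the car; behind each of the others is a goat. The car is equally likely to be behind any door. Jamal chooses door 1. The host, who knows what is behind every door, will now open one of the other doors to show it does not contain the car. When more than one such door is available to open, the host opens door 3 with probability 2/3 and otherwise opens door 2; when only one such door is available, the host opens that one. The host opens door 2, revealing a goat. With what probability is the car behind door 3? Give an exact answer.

3/4

Condition on the true location of the car.
If it is behind door 1 (prior 1/3): door 3 is available but not opened, probability 1/3; weight (1/3)·(1/3) = 1/9.
If it is behind door 2 (prior 1/3): the host opened door 2, so this case is ruled out; weight (1/3)·0 = 0.
If it is behind door 3 (prior 1/3): only door 2 is available, probability 1; weight (1/3)·1 = 1/3.
The weights sum to 4/9.
So P(the car behind door 3 | the host opened door 2) = (1/3) / (4/9) = 3/4.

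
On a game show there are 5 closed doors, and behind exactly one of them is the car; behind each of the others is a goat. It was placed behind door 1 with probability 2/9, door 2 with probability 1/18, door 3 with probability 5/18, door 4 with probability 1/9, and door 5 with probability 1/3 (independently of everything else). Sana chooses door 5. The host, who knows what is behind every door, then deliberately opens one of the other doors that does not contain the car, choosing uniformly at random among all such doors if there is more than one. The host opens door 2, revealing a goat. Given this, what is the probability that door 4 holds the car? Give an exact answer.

4/31

Consider each possible location of the car in turn.
If it is behind door 1 (prior 2/9): the host has 3 equally likely choices, so probability 1/3; weight (2/9)·(1/3) = 2/27.
If it is behind door 2 (prior 1/18): the host opened door 2, so this case is ruled out; weight (1/18)·0 = 0.
If it is behind door 3 (prior 5/18): the host has 3 equally likely choices, so probability 1/3; weight (5/18)·(1/3) = 5/54.
If it is behind door 4 (prior 1/9): the host has 3 equally likely choices, so probability 1/3; weight (1/9)·(1/3) = 1/27.
If it is behind door 5 (prior 1/3): the host has 4 equally likely choices, so probability 1/4; weight (1/3)·(1/4) = 1/12.
The weights sum to 31/108.
So P(the car behind door 4 | the host opened door 2) = (1/27) / (31/108) = 4/31.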